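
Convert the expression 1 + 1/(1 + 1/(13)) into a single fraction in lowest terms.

27/14

Start with 13.
1 + 1/(13/1) = 1 + 1/13 = 14/13
1 + 1/(14/13) = 1 + 13/14 = 27/14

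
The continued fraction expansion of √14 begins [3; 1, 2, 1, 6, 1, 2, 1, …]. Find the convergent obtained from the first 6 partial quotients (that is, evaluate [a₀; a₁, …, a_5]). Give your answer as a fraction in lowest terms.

116/31

Start with 1.
6 + 1/(1/1) = 6 + 1/1 = 7/1
1 + 1/(7/1) = 1 + 1/7 = 8/7
2 + 1/(8/7) = 2 + 7/8 = 23/8
1 + 1/(23/8) = 1 + 8/23 = 31/23
3 + 1/(31/23) = 3 + 23/31 = 116/31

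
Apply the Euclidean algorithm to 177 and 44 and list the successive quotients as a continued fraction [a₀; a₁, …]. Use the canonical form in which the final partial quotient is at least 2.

Run the Euclidean algorithm, recording each quotient:
177 ÷ 44 → quotient 4, remainder 1
44 ÷ 1 → quotient 44, remainder 0

[4; 44]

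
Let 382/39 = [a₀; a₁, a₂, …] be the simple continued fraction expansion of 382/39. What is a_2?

3

Apply division with remainder until the remainder is 0:
⌊382/39⌋ = 9, remainder 31
⌊39/31⌋ = 1, remainder 8
⌊31/8⌋ = 3, remainder 7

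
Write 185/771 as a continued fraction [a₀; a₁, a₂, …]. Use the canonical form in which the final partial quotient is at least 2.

[0; 4, 5, 1, 30]

Apply division with remainder until the remainder is 0:
⌊185/771⌋ = 0, remainder 185
⌊771/185⌋ = 4, remainder 31
⌊185/31⌋ = 5, remainder 30
⌊31/30⌋ = 1, remainder 1
⌊30/1⌋ = 30, remainder 0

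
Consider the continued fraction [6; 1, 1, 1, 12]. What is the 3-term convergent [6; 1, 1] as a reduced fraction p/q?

a_0 = 6: 6/1
a_1 = 1: 7/1
a_2 = 1: 13/2

13/2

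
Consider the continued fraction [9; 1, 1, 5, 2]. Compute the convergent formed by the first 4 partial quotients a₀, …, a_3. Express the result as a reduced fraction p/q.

Use the convergent recurrence hₖ = aₖ·hₖ₋₁ + hₖ₋₂ (and likewise for the denominators kₖ):
a_0 = 9: 9/1
a_1 = 1: 10/1
a_2 = 1: 19/2
a_3 = 5: 105/11

105/11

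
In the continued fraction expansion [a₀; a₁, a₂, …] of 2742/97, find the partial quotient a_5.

2

2742 ÷ 97 → quotient 28, remainder 26
97 ÷ 26 → quotient 3, remainder 19
26 ÷ 19 → quotient 1, remainder 7
19 ÷ 7 → quotient 2, remainder 5
7 ÷ 5 → quotient 1, remainder 2
5 ÷ 2 → quotient 2, remainder 1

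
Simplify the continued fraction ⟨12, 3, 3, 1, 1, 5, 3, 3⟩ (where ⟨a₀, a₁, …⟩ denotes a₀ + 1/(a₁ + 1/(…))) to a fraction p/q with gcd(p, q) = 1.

16599/1349

Starting at the tail and folding back:
Start with 3.
3 + 1/(3/1) = 3 + 1/3 = 10/3
5 + 1/(10/3) = 5 + 3/10 = 53/10
1 + 1/(53/10) = 1 + 10/53 = 63/53
1 + 1/(63/53) = 1 + 53/63 = 116/63
3 + 1/(116/63) = 3 + 63/116 = 411/116
3 + 1/(411/116) = 3 + 116/411 = 1349/411
12 + 1/(1349/411) = 12 + 411/1349 = 16599/1349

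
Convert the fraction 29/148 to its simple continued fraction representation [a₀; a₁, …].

Run the Euclidean algorithm, recording each quotient:
⌊29/148⌋ = 0, remainder 29
⌊148/29⌋ = 5, remainder 3
⌊29/3⌋ = 9, remainder 2
⌊3/2⌋ = 1, remainder 1
⌊2/1⌋ = 2, remainder 0

[0; 5, 9, 1, 2]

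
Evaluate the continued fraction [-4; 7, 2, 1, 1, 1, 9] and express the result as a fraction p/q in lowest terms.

a_0 = -4: -4/1
a_1 = 7: -27/7
a_2 = 2: -58/15
a_3 = 1: -85/22
a_4 = 1: -143/37
a_5 = 1: -228/59
a_6 = 9: -2195/568

-2195/568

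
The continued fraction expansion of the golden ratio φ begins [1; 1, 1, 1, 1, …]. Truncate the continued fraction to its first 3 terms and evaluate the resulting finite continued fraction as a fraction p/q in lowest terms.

3/2

Work from the innermost term outward:
Start with 1.
1 + 1/(1/1) = 1 + 1/1 = 2/1
1 + 1/(2/1) = 1 + 1/2 = 3/2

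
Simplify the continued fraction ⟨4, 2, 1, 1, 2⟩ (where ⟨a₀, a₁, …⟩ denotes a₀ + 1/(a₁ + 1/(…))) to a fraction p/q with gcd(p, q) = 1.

57/13

Start with 2.
1 + 1/(2/1) = 1 + 1/2 = 3/2
1 + 1/(3/2) = 1 + 2/3 = 5/3
2 + 1/(5/3) = 2 + 3/5 = 13/5
4 + 1/(13/5) = 4 + 5/13 = 57/13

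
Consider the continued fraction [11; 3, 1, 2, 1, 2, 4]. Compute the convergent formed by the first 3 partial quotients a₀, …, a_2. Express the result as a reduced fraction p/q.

Start with 1.
3 + 1/(1/1) = 3 + 1/1 = 4/1
11 + 1/(4/1) = 11 + 1/4 = 45/4

45/4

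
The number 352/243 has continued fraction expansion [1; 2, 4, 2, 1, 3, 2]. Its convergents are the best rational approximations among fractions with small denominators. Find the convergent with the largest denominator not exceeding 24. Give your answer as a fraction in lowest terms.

List convergents until the denominator exceeds the bound:
a_0 = 1: 1/1  (≤ bound)
a_1 = 2: 3/2  (≤ bound)
a_2 = 4: 13/9  (≤ bound)
a_3 = 2: 29/20  (≤ bound)
a_4 = 1: 42/29  (> 24, stop)

29/20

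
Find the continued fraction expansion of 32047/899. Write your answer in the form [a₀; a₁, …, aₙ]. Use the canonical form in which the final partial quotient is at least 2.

Run the Euclidean algorithm, recording each quotient:
⌊32047/899⌋ = 35, remainder 582
⌊899/582⌋ = 1, remainder 317
⌊582/317⌋ = 1, remainder 265
⌊317/265⌋ = 1, remainder 52
⌊265/52⌋ = 5, remainder 5
⌊52/5⌋ = 10, remainder 2
⌊5/2⌋ = 2, remainder 1
⌊2/1⌋ = 2, remainder 0

[35; 1, 1, 1, 5, 10, 2, 2]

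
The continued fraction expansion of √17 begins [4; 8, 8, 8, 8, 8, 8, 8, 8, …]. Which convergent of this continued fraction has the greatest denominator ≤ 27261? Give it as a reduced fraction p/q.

17684/4289

a_0 = 4: 4/1  (≤ bound)
a_1 = 8: 33/8  (≤ bound)
a_2 = 8: 268/65  (≤ bound)
a_3 = 8: 2177/528  (≤ bound)
a_4 = 8: 17684/4289  (≤ bound)
a_5 = 8: 143649/34840  (> 27261, stop)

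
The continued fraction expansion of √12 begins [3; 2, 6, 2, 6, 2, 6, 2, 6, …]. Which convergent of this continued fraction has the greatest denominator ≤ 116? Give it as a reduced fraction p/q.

List convergents until the denominator exceeds the bound:
a_0 = 3: 3/1  (≤ bound)
a_1 = 2: 7/2  (≤ bound)
a_2 = 6: 45/13  (≤ bound)
a_3 = 2: 97/28  (≤ bound)
a_4 = 6: 627/181  (> 116, stop)

97/28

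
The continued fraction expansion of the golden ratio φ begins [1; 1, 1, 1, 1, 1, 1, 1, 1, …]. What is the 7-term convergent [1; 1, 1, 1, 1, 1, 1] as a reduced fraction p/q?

21/13

Start with 1.
1 + 1/(1/1) = 1 + 1/1 = 2/1
1 + 1/(2/1) = 1 + 1/2 = 3/2
1 + 1/(3/2) = 1 + 2/3 = 5/3
1 + 1/(5/3) = 1 + 3/5 = 8/5
1 + 1/(8/5) = 1 + 5/8 = 13/8
1 + 1/(13/8) = 1 + 8/13 = 21/13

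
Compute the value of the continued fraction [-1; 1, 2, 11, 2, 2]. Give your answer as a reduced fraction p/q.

-57/176

Start with 2.
2 + 1/(2/1) = 2 + 1/2 = 5/2
11 + 1/(5/2) = 11 + 2/5 = 57/5
2 + 1/(57/5) = 2 + 5/57 = 119/57
1 + 1/(119/57) = 1 + 57/119 = 176/119
-1 + 1/(176/119) = -1 + 119/176 = -57/176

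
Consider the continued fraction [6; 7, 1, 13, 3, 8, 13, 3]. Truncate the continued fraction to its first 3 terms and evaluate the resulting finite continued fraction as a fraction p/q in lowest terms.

49/8

Use the convergent recurrence hₖ = aₖ·hₖ₋₁ + hₖ₋₂ (and likewise for the denominators kₖ):
a_0 = 6: 6/1
a_1 = 7: 43/7
a_2 = 1: 49/8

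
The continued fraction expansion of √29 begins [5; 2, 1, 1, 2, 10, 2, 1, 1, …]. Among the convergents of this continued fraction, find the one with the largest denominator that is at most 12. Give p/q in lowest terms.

List convergents until the denominator exceeds the bound:
a_0 = 5: 5/1  (≤ bound)
a_1 = 2: 11/2  (≤ bound)
a_2 = 1: 16/3  (≤ bound)
a_3 = 1: 27/5  (≤ bound)
a_4 = 2: 70/13  (> 12, stop)

27/5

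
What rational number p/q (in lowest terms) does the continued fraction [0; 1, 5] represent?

Collapse the nested fraction from the inside out:
Start with 5.
1 + 1/(5/1) = 1 + 1/5 = 6/5
0 + 1/(6/5) = 0 + 5/6 = 5/6

5/6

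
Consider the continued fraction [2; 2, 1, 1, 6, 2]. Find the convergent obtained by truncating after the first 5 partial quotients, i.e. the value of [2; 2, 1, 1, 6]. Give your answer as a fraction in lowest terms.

79/33

a_0 = 2: 2/1
a_1 = 2: 5/2
a_2 = 1: 7/3
a_3 = 1: 12/5
a_4 = 6: 79/33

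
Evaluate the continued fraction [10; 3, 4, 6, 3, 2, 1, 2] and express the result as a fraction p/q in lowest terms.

23617/2291

a_0 = 10: 10/1
a_1 = 3: 31/3
a_2 = 4: 134/13
a_3 = 6: 835/81
a_4 = 3: 2639/256
a_5 = 2: 6113/593
a_6 = 1: 8752/849
a_7 = 2: 23617/2291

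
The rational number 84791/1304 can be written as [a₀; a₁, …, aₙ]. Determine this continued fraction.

Repeatedly divide and take the remainder:
84791 = 65·1304 + 31, so a_0 = 65
1304 = 42·31 + 2, so a_1 = 42
31 = 15·2 + 1, so a_2 = 15
2 = 2·1 + 0, so a_3 = 2

[65; 42, 15, 2]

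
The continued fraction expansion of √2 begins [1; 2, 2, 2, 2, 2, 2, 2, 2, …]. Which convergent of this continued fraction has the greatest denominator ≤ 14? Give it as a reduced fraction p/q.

List convergents until the denominator exceeds the bound:
a_0 = 1: 1/1  (≤ bound)
a_1 = 2: 3/2  (≤ bound)
a_2 = 2: 7/5  (≤ bound)
a_3 = 2: 17/12  (≤ bound)
a_4 = 2: 41/29  (> 14, stop)

17/12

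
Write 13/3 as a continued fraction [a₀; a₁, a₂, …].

13 ÷ 3 → quotient 4, remainder 1
3 ÷ 1 → quotient 3, remainder 0

[4; 3]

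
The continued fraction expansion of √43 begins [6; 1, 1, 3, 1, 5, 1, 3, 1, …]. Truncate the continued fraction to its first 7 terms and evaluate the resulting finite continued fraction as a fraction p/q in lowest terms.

Start with 1.
5 + 1/(1/1) = 5 + 1/1 = 6/1
1 + 1/(6/1) = 1 + 1/6 = 7/6
3 + 1/(7/6) = 3 + 6/7 = 27/7
1 + 1/(27/7) = 1 + 7/27 = 34/27
1 + 1/(34/27) = 1 + 27/34 = 61/34
6 + 1/(61/34) = 6 + 34/61 = 400/61

400/61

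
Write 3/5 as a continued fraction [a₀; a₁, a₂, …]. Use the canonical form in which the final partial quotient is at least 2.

[0; 1, 1, 2]

Run the Euclidean algorithm, recording each quotient:
⌊3/5⌋ = 0, remainder 3
⌊5/3⌋ = 1, remainder 2
⌊3/2⌋ = 1, remainder 1
⌊2/1⌋ = 2, remainder 0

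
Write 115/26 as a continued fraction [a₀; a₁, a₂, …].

[4; 2, 2, 1, 3]

Repeatedly divide and take the remainder:
115 ÷ 26 → quotient 4, remainder 11
26 ÷ 11 → quotient 2, remainder 4
11 ÷ 4 → quotient 2, remainder 3
4 ÷ 3 → quotient 1, remainder 1
3 ÷ 1 → quotient 3, remainder 0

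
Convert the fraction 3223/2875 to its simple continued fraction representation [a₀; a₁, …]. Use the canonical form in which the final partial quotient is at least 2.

Apply division with remainder until the remainder is 0:
3223 = 1·2875 + 348, so a_0 = 1
2875 = 8·348 + 91, so a_1 = 8
348 = 3·91 + 75, so a_2 = 3
91 = 1·75 + 16, so a_3 = 1
75 = 4·16 + 11, so a_4 = 4
16 = 1·11 + 5, so a_5 = 1
11 = 2·5 + 1, so a_6 = 2
5 = 5·1 + 0, so a_7 = 5

[1; 8, 3, 1, 4, 1, 2, 5]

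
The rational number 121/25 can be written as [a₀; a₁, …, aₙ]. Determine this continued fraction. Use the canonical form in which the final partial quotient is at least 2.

121 = 4·25 + 21, so a_0 = 4
25 = 1·21 + 4, so a_1 = 1
21 = 5·4 + 1, so a_2 = 5
4 = 4·1 + 0, so a_3 = 4

[4; 1, 5, 4]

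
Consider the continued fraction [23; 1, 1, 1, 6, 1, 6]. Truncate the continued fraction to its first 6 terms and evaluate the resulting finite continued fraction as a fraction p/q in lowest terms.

544/23

a_0 = 23: 23/1
a_1 = 1: 24/1
a_2 = 1: 47/2
a_3 = 1: 71/3
a_4 = 6: 473/20
a_5 = 1: 544/23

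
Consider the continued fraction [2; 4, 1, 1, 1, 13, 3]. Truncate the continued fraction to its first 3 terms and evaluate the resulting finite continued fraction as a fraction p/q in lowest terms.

11/5

Collapse the nested fraction from the inside out:
Start with 1.
4 + 1/(1/1) = 4 + 1/1 = 5/1
2 + 1/(5/1) = 2 + 1/5 = 11/5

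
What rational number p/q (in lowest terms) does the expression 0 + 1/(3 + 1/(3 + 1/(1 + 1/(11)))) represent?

a_0 = 0: 0/1
a_1 = 3: 1/3
a_2 = 3: 3/10
a_3 = 1: 4/13
a_4 = 11: 47/153

47/153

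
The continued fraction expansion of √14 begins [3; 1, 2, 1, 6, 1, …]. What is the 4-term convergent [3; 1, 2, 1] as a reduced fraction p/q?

Use the convergent recurrence hₖ = aₖ·hₖ₋₁ + hₖ₋₂ (and likewise for the denominators kₖ):
a_0 = 3: 3/1
a_1 = 1: 4/1
a_2 = 2: 11/3
a_3 = 1: 15/4

15/4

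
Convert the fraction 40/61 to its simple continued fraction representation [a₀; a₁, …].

Run the Euclidean algorithm, recording each quotient:
40 ÷ 61 → quotient 0, remainder 40
61 ÷ 40 → quotient 1, remainder 21
40 ÷ 21 → quotient 1, remainder 19
21 ÷ 19 → quotient 1, remainder 2
19 ÷ 2 → quotient 9, remainder 1
2 ÷ 1 → quotient 2, remainder 0

[0; 1, 1, 1, 9, 2]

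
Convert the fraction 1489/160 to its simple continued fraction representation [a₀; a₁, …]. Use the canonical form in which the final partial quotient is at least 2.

Repeatedly divide and take the remainder:
1489 ÷ 160 → quotient 9, remainder 49
160 ÷ 49 → quotient 3, remainder 13
49 ÷ 13 → quotient 3, remainder 10
13 ÷ 10 → quotient 1, remainder 3
10 ÷ 3 → quotient 3, remainder 1
3 ÷ 1 → quotient 3, remainder 0

[9; 3, 3, 1, 3, 3]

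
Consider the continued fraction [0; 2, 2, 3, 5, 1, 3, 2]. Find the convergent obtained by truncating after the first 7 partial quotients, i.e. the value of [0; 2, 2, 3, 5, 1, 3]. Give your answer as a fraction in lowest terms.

169/411

a_0 = 0: 0/1
a_1 = 2: 1/2
a_2 = 2: 2/5
a_3 = 3: 7/17
a_4 = 5: 37/90
a_5 = 1: 44/107
a_6 = 3: 169/411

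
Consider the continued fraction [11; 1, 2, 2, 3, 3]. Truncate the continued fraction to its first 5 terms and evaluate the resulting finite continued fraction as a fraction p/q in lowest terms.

281/24

Compute successive convergents:
a_0 = 11: 11/1
a_1 = 1: 12/1
a_2 = 2: 35/3
a_3 = 2: 82/7
a_4 = 3: 281/24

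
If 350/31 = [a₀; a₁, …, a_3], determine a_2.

⌊350/31⌋ = 11, remainder 9
⌊31/9⌋ = 3, remainder 4
⌊9/4⌋ = 2, remainder 1

2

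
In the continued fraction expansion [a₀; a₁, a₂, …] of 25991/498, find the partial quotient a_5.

2

⌊25991/498⌋ = 52, remainder 95
⌊498/95⌋ = 5, remainder 23
⌊95/23⌋ = 4, remainder 3
⌊23/3⌋ = 7, remainder 2
⌊3/2⌋ = 1, remainder 1
⌊2/1⌋ = 2, remainder 0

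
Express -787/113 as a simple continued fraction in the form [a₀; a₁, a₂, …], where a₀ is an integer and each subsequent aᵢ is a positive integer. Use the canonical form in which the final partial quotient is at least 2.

[-7; 28, 4]

⌊-787/113⌋ = -7, remainder 4
⌊113/4⌋ = 28, remainder 1
⌊4/1⌋ = 4, remainder 0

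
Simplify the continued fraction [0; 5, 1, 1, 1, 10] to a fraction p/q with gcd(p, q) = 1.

Start with 10.
1 + 1/(10/1) = 1 + 1/10 = 11/10
1 + 1/(11/10) = 1 + 10/11 = 21/11
1 + 1/(21/11) = 1 + 11/21 = 32/21
5 + 1/(32/21) = 5 + 21/32 = 181/32
0 + 1/(181/32) = 0 + 32/181 = 32/181

32/181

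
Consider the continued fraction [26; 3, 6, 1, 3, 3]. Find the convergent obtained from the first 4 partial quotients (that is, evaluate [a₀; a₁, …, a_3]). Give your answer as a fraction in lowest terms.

579/22

Use the convergent recurrence hₖ = aₖ·hₖ₋₁ + hₖ₋₂ (and likewise for the denominators kₖ):
a_0 = 26: 26/1
a_1 = 3: 79/3
a_2 = 6: 500/19
a_3 = 1: 579/22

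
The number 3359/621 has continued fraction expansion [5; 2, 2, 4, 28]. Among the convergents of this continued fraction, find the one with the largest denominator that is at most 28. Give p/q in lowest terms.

List convergents until the denominator exceeds the bound:
a_0 = 5: 5/1  (≤ bound)
a_1 = 2: 11/2  (≤ bound)
a_2 = 2: 27/5  (≤ bound)
a_3 = 4: 119/22  (≤ bound)
a_4 = 28: 3359/621  (> 28, stop)

119/22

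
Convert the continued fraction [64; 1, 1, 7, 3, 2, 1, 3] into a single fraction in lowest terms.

37235/577

Use the convergent recurrence hₖ = aₖ·hₖ₋₁ + hₖ₋₂ (and likewise for the denominators kₖ):
a_0 = 64: 64/1
a_1 = 1: 65/1
a_2 = 1: 129/2
a_3 = 7: 968/15
a_4 = 3: 3033/47
a_5 = 2: 7034/109
a_6 = 1: 10067/156
a_7 = 3: 37235/577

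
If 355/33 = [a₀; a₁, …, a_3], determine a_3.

⌊355/33⌋ = 10, remainder 25
⌊33/25⌋ = 1, remainder 8
⌊25/8⌋ = 3, remainder 1
⌊8/1⌋ = 8, remainder 0

8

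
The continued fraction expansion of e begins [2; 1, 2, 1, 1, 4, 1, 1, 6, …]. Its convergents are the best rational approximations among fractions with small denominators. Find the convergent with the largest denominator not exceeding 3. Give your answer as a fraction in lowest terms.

8/3

List convergents until the denominator exceeds the bound:
a_0 = 2: 2/1  (≤ bound)
a_1 = 1: 3/1  (≤ bound)
a_2 = 2: 8/3  (≤ bound)
a_3 = 1: 11/4  (> 3, stop)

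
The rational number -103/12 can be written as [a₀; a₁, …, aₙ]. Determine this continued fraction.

-103 ÷ 12 → quotient -9, remainder 5
12 ÷ 5 → quotient 2, remainder 2
5 ÷ 2 → quotient 2, remainder 1
2 ÷ 1 → quotient 2, remainder 0

[-9; 2, 2, 2]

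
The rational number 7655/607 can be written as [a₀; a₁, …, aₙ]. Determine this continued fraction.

⌊7655/607⌋ = 12, remainder 371
⌊607/371⌋ = 1, remainder 236
⌊371/236⌋ = 1, remainder 135
⌊236/135⌋ = 1, remainder 101
⌊135/101⌋ = 1, remainder 34
⌊101/34⌋ = 2, remainder 33
⌊34/33⌋ = 1, remainder 1
⌊33/1⌋ = 33, remainder 0

[12; 1, 1, 1, 1, 2, 1, 33]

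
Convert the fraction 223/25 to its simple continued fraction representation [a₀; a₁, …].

[8; 1, 11, 2]

223 ÷ 25 → quotient 8, remainder 23
25 ÷ 23 → quotient 1, remainder 2
23 ÷ 2 → quotient 11, remainder 1
2 ÷ 1 → quotient 2, remainder 0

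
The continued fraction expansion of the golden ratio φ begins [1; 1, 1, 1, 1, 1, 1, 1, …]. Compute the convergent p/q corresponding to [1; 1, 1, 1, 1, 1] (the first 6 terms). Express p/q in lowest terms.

Collapse the nested fraction from the inside out:
Start with 1.
1 + 1/(1/1) = 1 + 1/1 = 2/1
1 + 1/(2/1) = 1 + 1/2 = 3/2
1 + 1/(3/2) = 1 + 2/3 = 5/3
1 + 1/(5/3) = 1 + 3/5 = 8/5
1 + 1/(8/5) = 1 + 5/8 = 13/8

13/8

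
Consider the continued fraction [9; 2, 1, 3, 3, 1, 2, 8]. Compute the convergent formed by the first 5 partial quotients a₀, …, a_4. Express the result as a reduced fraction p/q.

337/36

Use the convergent recurrence hₖ = aₖ·hₖ₋₁ + hₖ₋₂ (and likewise for the denominators kₖ):
a_0 = 9: 9/1
a_1 = 2: 19/2
a_2 = 1: 28/3
a_3 = 3: 103/11
a_4 = 3: 337/36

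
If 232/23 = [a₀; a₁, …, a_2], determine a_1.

232 ÷ 23 → quotient 10, remainder 2
23 ÷ 2 → quotient 11, remainder 1

11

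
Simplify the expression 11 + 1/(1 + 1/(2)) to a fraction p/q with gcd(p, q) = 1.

35/3

Compute successive convergents:
a_0 = 11: 11/1
a_1 = 1: 12/1
a_2 = 2: 35/3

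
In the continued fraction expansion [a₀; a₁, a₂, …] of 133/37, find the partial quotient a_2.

1

⌊133/37⌋ = 3, remainder 22
⌊37/22⌋ = 1, remainder 15
⌊22/15⌋ = 1, remainder 7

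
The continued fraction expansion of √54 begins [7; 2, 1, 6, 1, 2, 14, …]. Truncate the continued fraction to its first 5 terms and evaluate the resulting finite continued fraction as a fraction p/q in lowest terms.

Start with 1.
6 + 1/(1/1) = 6 + 1/1 = 7/1
1 + 1/(7/1) = 1 + 1/7 = 8/7
2 + 1/(8/7) = 2 + 7/8 = 23/8
7 + 1/(23/8) = 7 + 8/23 = 169/23

169/23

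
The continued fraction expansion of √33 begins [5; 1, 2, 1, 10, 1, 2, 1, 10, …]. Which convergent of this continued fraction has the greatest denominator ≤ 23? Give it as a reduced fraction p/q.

23/4

a_0 = 5: 5/1  (≤ bound)
a_1 = 1: 6/1  (≤ bound)
a_2 = 2: 17/3  (≤ bound)
a_3 = 1: 23/4  (≤ bound)
a_4 = 10: 247/43  (> 23, stop)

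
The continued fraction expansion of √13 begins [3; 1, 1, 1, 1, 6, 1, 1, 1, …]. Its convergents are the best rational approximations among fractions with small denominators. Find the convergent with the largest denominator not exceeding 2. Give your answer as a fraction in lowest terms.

List convergents until the denominator exceeds the bound:
a_0 = 3: 3/1  (≤ bound)
a_1 = 1: 4/1  (≤ bound)
a_2 = 1: 7/2  (≤ bound)
a_3 = 1: 11/3  (> 2, stop)

7/2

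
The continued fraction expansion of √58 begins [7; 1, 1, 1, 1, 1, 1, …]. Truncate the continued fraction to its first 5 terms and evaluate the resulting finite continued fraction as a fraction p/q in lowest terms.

Collapse the nested fraction from the inside out:
Start with 1.
1 + 1/(1/1) = 1 + 1/1 = 2/1
1 + 1/(2/1) = 1 + 1/2 = 3/2
1 + 1/(3/2) = 1 + 2/3 = 5/3
7 + 1/(5/3) = 7 + 3/5 = 38/5

38/5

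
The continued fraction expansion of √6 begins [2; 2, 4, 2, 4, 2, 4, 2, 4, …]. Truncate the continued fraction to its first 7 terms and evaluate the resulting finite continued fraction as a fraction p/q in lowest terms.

a_0 = 2: 2/1
a_1 = 2: 5/2
a_2 = 4: 22/9
a_3 = 2: 49/20
a_4 = 4: 218/89
a_5 = 2: 485/198
a_6 = 4: 2158/881

2158/881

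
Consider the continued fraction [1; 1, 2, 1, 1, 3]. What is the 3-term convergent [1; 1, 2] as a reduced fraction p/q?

a_0 = 1: 1/1
a_1 = 1: 2/1
a_2 = 2: 5/3

5/3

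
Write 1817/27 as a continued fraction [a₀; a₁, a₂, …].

Apply division with remainder until the remainder is 0:
1817 = 67·27 + 8, so a_0 = 67
27 = 3·8 + 3, so a_1 = 3
8 = 2·3 + 2, so a_2 = 2
3 = 1·2 + 1, so a_3 = 1
2 = 2·1 + 0, so a_4 = 2

[67; 3, 2, 1, 2]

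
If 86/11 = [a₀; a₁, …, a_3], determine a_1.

1

Repeatedly divide and take the remainder:
86 = 7·11 + 9, so a_0 = 7
11 = 1·9 + 2, so a_1 = 1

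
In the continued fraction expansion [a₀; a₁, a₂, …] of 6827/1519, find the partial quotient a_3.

5

Run the Euclidean algorithm, recording each quotient:
6827 ÷ 1519 → quotient 4, remainder 751
1519 ÷ 751 → quotient 2, remainder 17
751 ÷ 17 → quotient 44, remainder 3
17 ÷ 3 → quotient 5, remainder 2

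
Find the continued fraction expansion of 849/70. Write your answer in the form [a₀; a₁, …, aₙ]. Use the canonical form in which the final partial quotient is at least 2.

⌊849/70⌋ = 12, remainder 9
⌊70/9⌋ = 7, remainder 7
⌊9/7⌋ = 1, remainder 2
⌊7/2⌋ = 3, remainder 1
⌊2/1⌋ = 2, remainder 0

[12; 7, 1, 3, 2]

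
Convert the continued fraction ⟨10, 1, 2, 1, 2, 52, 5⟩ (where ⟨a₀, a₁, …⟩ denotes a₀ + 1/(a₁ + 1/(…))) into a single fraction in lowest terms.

31013/2891

Start with 5.
52 + 1/(5/1) = 52 + 1/5 = 261/5
2 + 1/(261/5) = 2 + 5/261 = 527/261
1 + 1/(527/261) = 1 + 261/527 = 788/527
2 + 1/(788/527) = 2 + 527/788 = 2103/788
1 + 1/(2103/788) = 1 + 788/2103 = 2891/2103
10 + 1/(2891/2103) = 10 + 2103/2891 = 31013/2891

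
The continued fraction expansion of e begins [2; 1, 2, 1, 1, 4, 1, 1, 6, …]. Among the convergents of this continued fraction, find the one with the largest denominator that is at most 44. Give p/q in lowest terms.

106/39

a_0 = 2: 2/1  (≤ bound)
a_1 = 1: 3/1  (≤ bound)
a_2 = 2: 8/3  (≤ bound)
a_3 = 1: 11/4  (≤ bound)
a_4 = 1: 19/7  (≤ bound)
a_5 = 4: 87/32  (≤ bound)
a_6 = 1: 106/39  (≤ bound)
a_7 = 1: 193/71  (> 44, stop)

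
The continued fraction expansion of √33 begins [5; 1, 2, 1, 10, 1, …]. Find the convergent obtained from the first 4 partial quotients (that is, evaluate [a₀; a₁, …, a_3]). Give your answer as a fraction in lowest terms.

23/4

Start with 1.
2 + 1/(1/1) = 2 + 1/1 = 3/1
1 + 1/(3/1) = 1 + 1/3 = 4/3
5 + 1/(4/3) = 5 + 3/4 = 23/4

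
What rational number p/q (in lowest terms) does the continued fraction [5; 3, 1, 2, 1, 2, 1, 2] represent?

a_0 = 5: 5/1
a_1 = 3: 16/3
a_2 = 1: 21/4
a_3 = 2: 58/11
a_4 = 1: 79/15
a_5 = 2: 216/41
a_6 = 1: 295/56
a_7 = 2: 806/153

806/153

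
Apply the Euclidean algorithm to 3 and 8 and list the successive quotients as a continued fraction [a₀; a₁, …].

[0; 2, 1, 2]

3 ÷ 8 → quotient 0, remainder 3
8 ÷ 3 → quotient 2, remainder 2
3 ÷ 2 → quotient 1, remainder 1
2 ÷ 1 → quotient 2, remainder 0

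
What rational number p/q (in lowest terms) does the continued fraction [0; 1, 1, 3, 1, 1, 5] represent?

Collapse the nested fraction from the inside out:
Start with 5.
1 + 1/(5/1) = 1 + 1/5 = 6/5
1 + 1/(6/5) = 1 + 5/6 = 11/6
3 + 1/(11/6) = 3 + 6/11 = 39/11
1 + 1/(39/11) = 1 + 11/39 = 50/39
1 + 1/(50/39) = 1 + 39/50 = 89/50
0 + 1/(89/50) = 0 + 50/89 = 50/89

50/89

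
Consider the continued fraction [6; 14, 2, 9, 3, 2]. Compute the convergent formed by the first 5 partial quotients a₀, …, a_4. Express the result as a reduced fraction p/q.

5183/854

Start with 3.
9 + 1/(3/1) = 9 + 1/3 = 28/3
2 + 1/(28/3) = 2 + 3/28 = 59/28
14 + 1/(59/28) = 14 + 28/59 = 854/59
6 + 1/(854/59) = 6 + 59/854 = 5183/854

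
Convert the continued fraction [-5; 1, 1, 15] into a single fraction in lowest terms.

a_0 = -5: -5/1
a_1 = 1: -4/1
a_2 = 1: -9/2
a_3 = 15: -139/31

-139/31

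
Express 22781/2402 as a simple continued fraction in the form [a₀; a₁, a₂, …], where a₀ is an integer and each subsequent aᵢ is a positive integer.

Repeatedly divide and take the remainder:
22781 = 9·2402 + 1163, so a_0 = 9
2402 = 2·1163 + 76, so a_1 = 2
1163 = 15·76 + 23, so a_2 = 15
76 = 3·23 + 7, so a_3 = 3
23 = 3·7 + 2, so a_4 = 3
7 = 3·2 + 1, so a_5 = 3
2 = 2·1 + 0, so a_6 = 2

[9; 2, 15, 3, 3, 3, 2]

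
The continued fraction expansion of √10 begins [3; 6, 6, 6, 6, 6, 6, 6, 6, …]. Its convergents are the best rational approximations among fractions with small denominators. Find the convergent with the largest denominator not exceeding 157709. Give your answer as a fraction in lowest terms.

168717/53353

a_0 = 3: 3/1  (≤ bound)
a_1 = 6: 19/6  (≤ bound)
a_2 = 6: 117/37  (≤ bound)
a_3 = 6: 721/228  (≤ bound)
a_4 = 6: 4443/1405  (≤ bound)
a_5 = 6: 27379/8658  (≤ bound)
a_6 = 6: 168717/53353  (≤ bound)
a_7 = 6: 1039681/328776  (> 157709, stop)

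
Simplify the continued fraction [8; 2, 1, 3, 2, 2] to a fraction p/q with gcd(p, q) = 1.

510/61

Start with 2.
2 + 1/(2/1) = 2 + 1/2 = 5/2
3 + 1/(5/2) = 3 + 2/5 = 17/5
1 + 1/(17/5) = 1 + 5/17 = 22/17
2 + 1/(22/17) = 2 + 17/22 = 61/22
8 + 1/(61/22) = 8 + 22/61 = 510/61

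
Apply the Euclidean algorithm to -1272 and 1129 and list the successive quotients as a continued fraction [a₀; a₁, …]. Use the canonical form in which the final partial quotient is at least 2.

[-2; 1, 6, 1, 8, 1, 1, 7]

Apply division with remainder until the remainder is 0:
-1272 = -2·1129 + 986, so a_0 = -2
1129 = 1·986 + 143, so a_1 = 1
986 = 6·143 + 128, so a_2 = 6
143 = 1·128 + 15, so a_3 = 1
128 = 8·15 + 8, so a_4 = 8
15 = 1·8 + 7, so a_5 = 1
8 = 1·7 + 1, so a_6 = 1
7 = 7·1 + 0, so a_7 = 7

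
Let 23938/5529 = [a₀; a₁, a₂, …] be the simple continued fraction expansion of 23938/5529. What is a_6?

1

Run the Euclidean algorithm, recording each quotient:
⌊23938/5529⌋ = 4, remainder 1822
⌊5529/1822⌋ = 3, remainder 63
⌊1822/63⌋ = 28, remainder 58
⌊63/58⌋ = 1, remainder 5
⌊58/5⌋ = 11, remainder 3
⌊5/3⌋ = 1, remainder 2
⌊3/2⌋ = 1, remainder 1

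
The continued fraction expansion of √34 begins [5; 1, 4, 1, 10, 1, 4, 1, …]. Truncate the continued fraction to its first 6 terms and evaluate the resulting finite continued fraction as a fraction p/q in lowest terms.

414/71

Start with 1.
10 + 1/(1/1) = 10 + 1/1 = 11/1
1 + 1/(11/1) = 1 + 1/11 = 12/11
4 + 1/(12/11) = 4 + 11/12 = 59/12
1 + 1/(59/12) = 1 + 12/59 = 71/59
5 + 1/(71/59) = 5 + 59/71 = 414/71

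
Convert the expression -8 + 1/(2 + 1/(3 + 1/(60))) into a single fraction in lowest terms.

-3195/422

Collapse the nested fraction from the inside out:
Start with 60.
3 + 1/(60/1) = 3 + 1/60 = 181/60
2 + 1/(181/60) = 2 + 60/181 = 422/181
-8 + 1/(422/181) = -8 + 181/422 = -3195/422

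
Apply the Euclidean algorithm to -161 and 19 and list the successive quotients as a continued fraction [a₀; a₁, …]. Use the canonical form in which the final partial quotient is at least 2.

[-9; 1, 1, 9]

⌊-161/19⌋ = -9, remainder 10
⌊19/10⌋ = 1, remainder 9
⌊10/9⌋ = 1, remainder 1
⌊9/1⌋ = 9, remainder 0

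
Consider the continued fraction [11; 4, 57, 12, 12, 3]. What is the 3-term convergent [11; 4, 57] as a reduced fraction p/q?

2576/229

Compute successive convergents:
a_0 = 11: 11/1
a_1 = 4: 45/4
a_2 = 57: 2576/229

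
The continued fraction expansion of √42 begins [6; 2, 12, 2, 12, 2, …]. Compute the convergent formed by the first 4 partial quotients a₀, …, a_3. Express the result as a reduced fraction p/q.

Build up convergents one term at a time:
a_0 = 6: 6/1
a_1 = 2: 13/2
a_2 = 12: 162/25
a_3 = 2: 337/52

337/52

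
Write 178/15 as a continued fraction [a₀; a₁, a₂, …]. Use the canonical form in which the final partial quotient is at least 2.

[11; 1, 6, 2]

⌊178/15⌋ = 11, remainder 13
⌊15/13⌋ = 1, remainder 2
⌊13/2⌋ = 6, remainder 1
⌊2/1⌋ = 2, remainder 0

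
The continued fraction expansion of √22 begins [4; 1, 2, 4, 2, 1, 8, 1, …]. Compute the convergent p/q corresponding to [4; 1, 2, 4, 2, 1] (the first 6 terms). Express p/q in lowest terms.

Start with 1.
2 + 1/(1/1) = 2 + 1/1 = 3/1
4 + 1/(3/1) = 4 + 1/3 = 13/3
2 + 1/(13/3) = 2 + 3/13 = 29/13
1 + 1/(29/13) = 1 + 13/29 = 42/29
4 + 1/(42/29) = 4 + 29/42 = 197/42

197/42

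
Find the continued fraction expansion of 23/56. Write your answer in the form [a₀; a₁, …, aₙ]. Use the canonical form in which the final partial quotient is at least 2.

[0; 2, 2, 3, 3]

Run the Euclidean algorithm, recording each quotient:
23 = 0·56 + 23, so a_0 = 0
56 = 2·23 + 10, so a_1 = 2
23 = 2·10 + 3, so a_2 = 2
10 = 3·3 + 1, so a_3 = 3
3 = 3·1 + 0, so a_4 = 3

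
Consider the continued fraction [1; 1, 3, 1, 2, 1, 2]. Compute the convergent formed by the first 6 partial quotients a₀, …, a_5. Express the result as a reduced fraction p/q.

34/19

Start with 1.
2 + 1/(1/1) = 2 + 1/1 = 3/1
1 + 1/(3/1) = 1 + 1/3 = 4/3
3 + 1/(4/3) = 3 + 3/4 = 15/4
1 + 1/(15/4) = 1 + 4/15 = 19/15
1 + 1/(19/15) = 1 + 15/19 = 34/19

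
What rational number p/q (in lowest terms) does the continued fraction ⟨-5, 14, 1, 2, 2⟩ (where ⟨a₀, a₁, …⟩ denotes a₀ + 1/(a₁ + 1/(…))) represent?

Use the convergent recurrence hₖ = aₖ·hₖ₋₁ + hₖ₋₂ (and likewise for the denominators kₖ):
a_0 = -5: -5/1
a_1 = 14: -69/14
a_2 = 1: -74/15
a_3 = 2: -217/44
a_4 = 2: -508/103

-508/103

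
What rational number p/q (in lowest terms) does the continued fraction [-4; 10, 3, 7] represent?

Start with 7.
3 + 1/(7/1) = 3 + 1/7 = 22/7
10 + 1/(22/7) = 10 + 7/22 = 227/22
-4 + 1/(227/22) = -4 + 22/227 = -886/227

-886/227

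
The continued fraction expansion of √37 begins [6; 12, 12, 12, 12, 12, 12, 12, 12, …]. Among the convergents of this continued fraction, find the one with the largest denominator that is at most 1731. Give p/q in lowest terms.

a_0 = 6: 6/1  (≤ bound)
a_1 = 12: 73/12  (≤ bound)
a_2 = 12: 882/145  (≤ bound)
a_3 = 12: 10657/1752  (> 1731, stop)

882/145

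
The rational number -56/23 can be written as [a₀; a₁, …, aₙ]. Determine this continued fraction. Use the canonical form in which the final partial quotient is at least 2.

Repeatedly divide and take the remainder:
-56 ÷ 23 → quotient -3, remainder 13
23 ÷ 13 → quotient 1, remainder 10
13 ÷ 10 → quotient 1, remainder 3
10 ÷ 3 → quotient 3, remainder 1
3 ÷ 1 → quotient 3, remainder 0

[-3; 1, 1, 3, 3]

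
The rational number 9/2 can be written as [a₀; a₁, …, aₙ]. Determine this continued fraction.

Run the Euclidean algorithm, recording each quotient:
9 ÷ 2 → quotient 4, remainder 1
2 ÷ 1 → quotient 2, remainder 0

[4; 2]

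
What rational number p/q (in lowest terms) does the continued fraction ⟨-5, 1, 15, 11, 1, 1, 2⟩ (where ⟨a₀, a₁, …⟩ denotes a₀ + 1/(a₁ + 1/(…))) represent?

Starting at the tail and folding back:
Start with 2.
1 + 1/(2/1) = 1 + 1/2 = 3/2
1 + 1/(3/2) = 1 + 2/3 = 5/3
11 + 1/(5/3) = 11 + 3/5 = 58/5
15 + 1/(58/5) = 15 + 5/58 = 875/58
1 + 1/(875/58) = 1 + 58/875 = 933/875
-5 + 1/(933/875) = -5 + 875/933 = -3790/933

-3790/933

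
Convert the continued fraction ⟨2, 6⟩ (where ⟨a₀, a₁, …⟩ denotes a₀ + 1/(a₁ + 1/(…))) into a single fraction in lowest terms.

a_0 = 2: 2/1
a_1 = 6: 13/6

13/6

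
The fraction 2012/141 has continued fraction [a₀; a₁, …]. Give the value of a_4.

Apply division with remainder until the remainder is 0:
⌊2012/141⌋ = 14, remainder 38
⌊141/38⌋ = 3, remainder 27
⌊38/27⌋ = 1, remainder 11
⌊27/11⌋ = 2, remainder 5
⌊11/5⌋ = 2, remainder 1

2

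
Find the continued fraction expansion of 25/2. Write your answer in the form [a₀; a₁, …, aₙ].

25 ÷ 2 → quotient 12, remainder 1
2 ÷ 1 → quotient 2, remainder 0

[12; 2]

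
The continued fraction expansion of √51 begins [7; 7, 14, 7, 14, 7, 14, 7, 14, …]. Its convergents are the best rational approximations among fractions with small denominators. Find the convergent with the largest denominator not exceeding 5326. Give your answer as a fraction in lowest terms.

4999/700

a_0 = 7: 7/1  (≤ bound)
a_1 = 7: 50/7  (≤ bound)
a_2 = 14: 707/99  (≤ bound)
a_3 = 7: 4999/700  (≤ bound)
a_4 = 14: 70693/9899  (> 5326, stop)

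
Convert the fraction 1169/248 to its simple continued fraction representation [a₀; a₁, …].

[4; 1, 2, 2, 35]

⌊1169/248⌋ = 4, remainder 177
⌊248/177⌋ = 1, remainder 71
⌊177/71⌋ = 2, remainder 35
⌊71/35⌋ = 2, remainder 1
⌊35/1⌋ = 35, remainder 0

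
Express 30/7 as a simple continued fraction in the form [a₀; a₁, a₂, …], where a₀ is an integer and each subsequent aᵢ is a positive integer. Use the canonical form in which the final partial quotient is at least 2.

[4; 3, 2]

⌊30/7⌋ = 4, remainder 2
⌊7/2⌋ = 3, remainder 1
⌊2/1⌋ = 2, remainder 0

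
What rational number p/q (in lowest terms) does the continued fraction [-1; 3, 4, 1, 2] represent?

-31/45

Start with 2.
1 + 1/(2/1) = 1 + 1/2 = 3/2
4 + 1/(3/2) = 4 + 2/3 = 14/3
3 + 1/(14/3) = 3 + 3/14 = 45/14
-1 + 1/(45/14) = -1 + 14/45 = -31/45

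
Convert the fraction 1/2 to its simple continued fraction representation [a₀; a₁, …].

1 ÷ 2 → quotient 0, remainder 1
2 ÷ 1 → quotient 2, remainder 0

[0; 2]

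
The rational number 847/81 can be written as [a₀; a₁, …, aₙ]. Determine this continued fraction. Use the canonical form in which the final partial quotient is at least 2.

[10; 2, 5, 3, 2]

Run the Euclidean algorithm, recording each quotient:
847 = 10·81 + 37, so a_0 = 10
81 = 2·37 + 7, so a_1 = 2
37 = 5·7 + 2, so a_2 = 5
7 = 3·2 + 1, so a_3 = 3
2 = 2·1 + 0, so a_4 = 2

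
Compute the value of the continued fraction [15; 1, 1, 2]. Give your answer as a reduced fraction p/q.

78/5

Start with 2.
1 + 1/(2/1) = 1 + 1/2 = 3/2
1 + 1/(3/2) = 1 + 2/3 = 5/3
15 + 1/(5/3) = 15 + 3/5 = 78/5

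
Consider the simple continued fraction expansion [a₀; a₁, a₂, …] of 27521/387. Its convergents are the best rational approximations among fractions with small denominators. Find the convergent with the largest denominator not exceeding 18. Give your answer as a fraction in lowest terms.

640/9

a_0 = 71: 71/1  (≤ bound)
a_1 = 8: 569/8  (≤ bound)
a_2 = 1: 640/9  (≤ bound)
a_3 = 3: 2489/35  (> 18, stop)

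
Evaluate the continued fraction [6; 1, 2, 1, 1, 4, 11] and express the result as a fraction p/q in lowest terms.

Work from the innermost term outward:
Start with 11.
4 + 1/(11/1) = 4 + 1/11 = 45/11
1 + 1/(45/11) = 1 + 11/45 = 56/45
1 + 1/(56/45) = 1 + 45/56 = 101/56
2 + 1/(101/56) = 2 + 56/101 = 258/101
1 + 1/(258/101) = 1 + 101/258 = 359/258
6 + 1/(359/258) = 6 + 258/359 = 2412/359

2412/359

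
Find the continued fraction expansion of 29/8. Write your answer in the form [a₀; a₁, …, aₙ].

[3; 1, 1, 1, 2]

Apply division with remainder until the remainder is 0:
⌊29/8⌋ = 3, remainder 5
⌊8/5⌋ = 1, remainder 3
⌊5/3⌋ = 1, remainder 2
⌊3/2⌋ = 1, remainder 1
⌊2/1⌋ = 2, remainder 0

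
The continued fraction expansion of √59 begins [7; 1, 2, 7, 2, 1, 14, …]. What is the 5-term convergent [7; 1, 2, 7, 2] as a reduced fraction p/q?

361/47

Start with 2.
7 + 1/(2/1) = 7 + 1/2 = 15/2
2 + 1/(15/2) = 2 + 2/15 = 32/15
1 + 1/(32/15) = 1 + 15/32 = 47/32
7 + 1/(47/32) = 7 + 32/47 = 361/47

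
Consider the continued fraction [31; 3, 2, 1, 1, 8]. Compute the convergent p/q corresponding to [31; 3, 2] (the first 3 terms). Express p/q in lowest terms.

Work from the innermost term outward:
Start with 2.
3 + 1/(2/1) = 3 + 1/2 = 7/2
31 + 1/(7/2) = 31 + 2/7 = 219/7

219/7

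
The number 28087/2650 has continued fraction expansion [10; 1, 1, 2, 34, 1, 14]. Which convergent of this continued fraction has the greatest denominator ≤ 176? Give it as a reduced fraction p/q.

a_0 = 10: 10/1  (≤ bound)
a_1 = 1: 11/1  (≤ bound)
a_2 = 1: 21/2  (≤ bound)
a_3 = 2: 53/5  (≤ bound)
a_4 = 34: 1823/172  (≤ bound)
a_5 = 1: 1876/177  (> 176, stop)

1823/172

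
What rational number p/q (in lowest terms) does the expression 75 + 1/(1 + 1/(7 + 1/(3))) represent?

1897/25

Start with 3.
7 + 1/(3/1) = 7 + 1/3 = 22/3
1 + 1/(22/3) = 1 + 3/22 = 25/22
75 + 1/(25/22) = 75 + 22/25 = 1897/25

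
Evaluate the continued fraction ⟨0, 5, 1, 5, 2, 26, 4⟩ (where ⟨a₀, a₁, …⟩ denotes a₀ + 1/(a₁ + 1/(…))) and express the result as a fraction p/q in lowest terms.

a_0 = 0: 0/1
a_1 = 5: 1/5
a_2 = 1: 1/6
a_3 = 5: 6/35
a_4 = 2: 13/76
a_5 = 26: 344/2011
a_6 = 4: 1389/8120

1389/8120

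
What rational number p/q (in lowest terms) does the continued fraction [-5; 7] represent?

a_0 = -5: -5/1
a_1 = 7: -34/7

-34/7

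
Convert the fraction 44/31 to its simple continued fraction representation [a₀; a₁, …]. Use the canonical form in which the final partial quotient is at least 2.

[1; 2, 2, 1, 1, 2]

⌊44/31⌋ = 1, remainder 13
⌊31/13⌋ = 2, remainder 5
⌊13/5⌋ = 2, remainder 3
⌊5/3⌋ = 1, remainder 2
⌊3/2⌋ = 1, remainder 1
⌊2/1⌋ = 2, remainder 0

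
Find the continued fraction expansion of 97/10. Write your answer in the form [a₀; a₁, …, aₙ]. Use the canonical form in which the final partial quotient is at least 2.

[9; 1, 2, 3]

Repeatedly divide and take the remainder:
⌊97/10⌋ = 9, remainder 7
⌊10/7⌋ = 1, remainder 3
⌊7/3⌋ = 2, remainder 1
⌊3/1⌋ = 3, remainder 0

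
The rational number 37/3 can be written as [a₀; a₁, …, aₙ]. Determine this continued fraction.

[12; 3]

37 = 12·3 + 1, so a_0 = 12
3 = 3·1 + 0, so a_1 = 3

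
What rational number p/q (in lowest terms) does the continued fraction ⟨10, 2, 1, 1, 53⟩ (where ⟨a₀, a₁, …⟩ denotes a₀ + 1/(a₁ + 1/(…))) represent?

Compute successive convergents:
a_0 = 10: 10/1
a_1 = 2: 21/2
a_2 = 1: 31/3
a_3 = 1: 52/5
a_4 = 53: 2787/268

2787/268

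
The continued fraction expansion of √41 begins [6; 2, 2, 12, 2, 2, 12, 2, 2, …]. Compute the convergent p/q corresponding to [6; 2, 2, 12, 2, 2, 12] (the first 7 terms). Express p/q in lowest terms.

a_0 = 6: 6/1
a_1 = 2: 13/2
a_2 = 2: 32/5
a_3 = 12: 397/62
a_4 = 2: 826/129
a_5 = 2: 2049/320
a_6 = 12: 25414/3969

25414/3969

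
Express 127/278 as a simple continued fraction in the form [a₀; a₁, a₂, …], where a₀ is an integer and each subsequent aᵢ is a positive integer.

Apply division with remainder until the remainder is 0:
127 = 0·278 + 127, so a_0 = 0
278 = 2·127 + 24, so a_1 = 2
127 = 5·24 + 7, so a_2 = 5
24 = 3·7 + 3, so a_3 = 3
7 = 2·3 + 1, so a_4 = 2
3 = 3·1 + 0, so a_5 = 3

[0; 2, 5, 3, 2, 3]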